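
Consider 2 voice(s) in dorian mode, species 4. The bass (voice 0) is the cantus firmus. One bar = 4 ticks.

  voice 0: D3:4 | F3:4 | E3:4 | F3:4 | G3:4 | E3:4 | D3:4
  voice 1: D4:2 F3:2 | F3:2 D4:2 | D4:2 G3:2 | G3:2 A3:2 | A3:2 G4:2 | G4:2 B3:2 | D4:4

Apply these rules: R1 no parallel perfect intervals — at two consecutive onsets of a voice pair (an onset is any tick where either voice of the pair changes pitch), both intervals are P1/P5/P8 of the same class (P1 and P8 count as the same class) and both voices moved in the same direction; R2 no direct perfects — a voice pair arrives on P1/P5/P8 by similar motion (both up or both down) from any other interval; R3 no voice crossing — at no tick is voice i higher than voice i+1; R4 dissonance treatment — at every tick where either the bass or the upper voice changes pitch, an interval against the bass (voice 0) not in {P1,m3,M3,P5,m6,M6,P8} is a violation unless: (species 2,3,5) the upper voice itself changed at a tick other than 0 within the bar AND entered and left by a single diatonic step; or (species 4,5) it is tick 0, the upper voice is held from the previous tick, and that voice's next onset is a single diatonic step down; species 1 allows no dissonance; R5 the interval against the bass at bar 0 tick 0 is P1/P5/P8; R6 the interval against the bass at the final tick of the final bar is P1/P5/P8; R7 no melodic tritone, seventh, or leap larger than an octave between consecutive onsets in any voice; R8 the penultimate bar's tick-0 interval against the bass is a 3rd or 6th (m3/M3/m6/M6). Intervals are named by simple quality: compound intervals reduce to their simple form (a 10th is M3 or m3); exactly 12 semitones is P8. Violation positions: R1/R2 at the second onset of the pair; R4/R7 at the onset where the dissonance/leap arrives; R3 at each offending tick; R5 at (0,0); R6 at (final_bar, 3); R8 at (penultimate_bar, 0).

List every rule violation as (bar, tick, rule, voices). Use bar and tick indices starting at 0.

bar 0: v0=D3 v1=D4 downbeat P8
bar 1: v0=F3 v1=F3 downbeat P1
bar 2: v0=E3 v1=D4 downbeat m7
bar 3: v0=F3 v1=G3 downbeat M2
bar 4: v0=G3 v1=A3 downbeat M2
bar 5: v0=E3 v1=G4 downbeat m3
bar 6: v0=D3 v1=D4 downbeat P8
  -> R4 @ bar 2 tick 0 v(0, 1): E3/D4 m7 untreated
  -> R4 @ bar 3 tick 0 v(0, 1): F3/G3 M2 untreated
  -> R4 @ bar 4 tick 0 v(0, 1): G3/A3 M2 untreated
  -> R7 @ bar 4 tick 2 v(1,): A3->G4 leap 10st

(2, 0, R4, (0, 1))
(3, 0, R4, (0, 1))
(4, 0, R4, (0, 1))
(4, 2, R7, (1,))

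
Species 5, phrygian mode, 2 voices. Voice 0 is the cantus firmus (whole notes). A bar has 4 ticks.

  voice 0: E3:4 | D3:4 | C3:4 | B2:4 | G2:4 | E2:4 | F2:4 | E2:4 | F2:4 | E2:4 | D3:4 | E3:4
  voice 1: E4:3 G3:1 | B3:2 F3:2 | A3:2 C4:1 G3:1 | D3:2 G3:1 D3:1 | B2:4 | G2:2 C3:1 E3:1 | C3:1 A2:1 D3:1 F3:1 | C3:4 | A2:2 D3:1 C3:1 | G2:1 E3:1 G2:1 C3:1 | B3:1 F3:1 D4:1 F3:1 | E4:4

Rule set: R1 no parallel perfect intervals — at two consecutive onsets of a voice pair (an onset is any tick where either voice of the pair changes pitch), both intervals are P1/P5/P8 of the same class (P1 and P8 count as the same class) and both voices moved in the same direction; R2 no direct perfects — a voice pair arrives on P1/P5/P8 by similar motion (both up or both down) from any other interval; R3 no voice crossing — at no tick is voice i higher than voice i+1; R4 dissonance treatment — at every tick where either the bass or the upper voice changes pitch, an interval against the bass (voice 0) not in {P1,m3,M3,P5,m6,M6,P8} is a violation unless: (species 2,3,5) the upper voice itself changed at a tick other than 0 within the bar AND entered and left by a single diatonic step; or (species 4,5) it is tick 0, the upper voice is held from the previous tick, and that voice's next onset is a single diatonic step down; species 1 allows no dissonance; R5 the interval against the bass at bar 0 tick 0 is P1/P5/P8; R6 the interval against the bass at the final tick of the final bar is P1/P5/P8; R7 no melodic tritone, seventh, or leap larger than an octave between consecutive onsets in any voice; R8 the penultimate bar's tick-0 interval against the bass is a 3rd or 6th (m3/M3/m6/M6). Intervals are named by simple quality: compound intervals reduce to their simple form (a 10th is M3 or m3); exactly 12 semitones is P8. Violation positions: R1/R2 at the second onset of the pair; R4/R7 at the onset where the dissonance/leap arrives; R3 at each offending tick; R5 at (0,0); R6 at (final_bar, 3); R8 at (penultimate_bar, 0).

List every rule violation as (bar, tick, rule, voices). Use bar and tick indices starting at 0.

bar 0: v0=E3 v1=E4 downbeat P8
bar 1: v0=D3 v1=B3 downbeat M6
bar 2: v0=C3 v1=A3 downbeat M6
bar 3: v0=B2 v1=D3 downbeat m3
bar 4: v0=G2 v1=B2 downbeat M3
bar 5: v0=E2 v1=G2 downbeat m3
bar 6: v0=F2 v1=C3 downbeat P5
bar 7: v0=E2 v1=C3 downbeat m6
bar 8: v0=F2 v1=A2 downbeat M3
bar 9: v0=E2 v1=G2 downbeat m3
bar 10: v0=D3 v1=B3 downbeat M6
bar 11: v0=E3 v1=E4 downbeat P8
  -> R7 @ bar 1 tick 2 v(1,): B3->F3 leap 6st
  -> R7 @ bar 10 tick 0 v(0,): E2->D3 leap 10st
  -> R7 @ bar 10 tick 0 v(1,): C3->B3 leap 11st
  -> R7 @ bar 10 tick 1 v(1,): B3->F3 leap 6st
  -> R2 @ bar 11 tick 0 v(0, 1): D3/F3 m3 -> E3/E4 P8 similar
  -> R7 @ bar 11 tick 0 v(1,): F3->E4 leap 11st

(1, 2, R7, (1,))
(10, 0, R7, (0,))
(10, 0, R7, (1,))
(10, 1, R7, (1,))
(11, 0, R2, (0, 1))
(11, 0, R7, (1,))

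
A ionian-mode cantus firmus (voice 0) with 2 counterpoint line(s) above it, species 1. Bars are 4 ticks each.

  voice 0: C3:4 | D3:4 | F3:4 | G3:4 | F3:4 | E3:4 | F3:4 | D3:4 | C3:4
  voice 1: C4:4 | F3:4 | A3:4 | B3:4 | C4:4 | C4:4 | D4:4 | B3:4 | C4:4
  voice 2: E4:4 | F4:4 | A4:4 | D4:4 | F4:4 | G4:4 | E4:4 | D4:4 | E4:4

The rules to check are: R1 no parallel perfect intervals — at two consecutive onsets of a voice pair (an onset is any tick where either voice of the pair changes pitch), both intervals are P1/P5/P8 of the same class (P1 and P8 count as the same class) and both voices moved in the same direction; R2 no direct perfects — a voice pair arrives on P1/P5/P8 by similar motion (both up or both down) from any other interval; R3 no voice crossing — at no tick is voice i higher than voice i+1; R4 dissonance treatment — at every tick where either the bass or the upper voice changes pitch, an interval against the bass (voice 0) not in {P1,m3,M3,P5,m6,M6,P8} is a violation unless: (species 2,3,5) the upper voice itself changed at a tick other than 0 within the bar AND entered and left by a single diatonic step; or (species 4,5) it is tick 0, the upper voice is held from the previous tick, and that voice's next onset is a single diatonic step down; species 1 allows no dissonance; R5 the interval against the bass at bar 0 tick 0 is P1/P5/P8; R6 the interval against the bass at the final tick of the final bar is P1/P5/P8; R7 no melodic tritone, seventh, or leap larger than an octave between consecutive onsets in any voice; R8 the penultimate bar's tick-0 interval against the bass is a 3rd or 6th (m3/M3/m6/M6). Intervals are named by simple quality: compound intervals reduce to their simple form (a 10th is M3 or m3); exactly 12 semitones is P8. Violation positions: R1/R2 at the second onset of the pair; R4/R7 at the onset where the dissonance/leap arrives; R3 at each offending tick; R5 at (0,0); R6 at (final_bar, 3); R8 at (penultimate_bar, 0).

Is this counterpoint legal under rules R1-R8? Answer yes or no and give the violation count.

bar 0: v0=C3 v1=C4 v2=E4 (M3)
bar 1: v0=D3 v1=F3 v2=F4 (m3)
bar 2: v0=F3 v1=A3 v2=A4 (M3)
bar 3: v0=G3 v1=B3 v2=D4 (P5)
bar 4: v0=F3 v1=C4 v2=F4 (P8)
bar 5: v0=E3 v1=C4 v2=G4 (m3)
bar 6: v0=F3 v1=D4 v2=E4 (M7)
bar 7: v0=D3 v1=B3 v2=D4 (P8)
bar 8: v0=C3 v1=C4 v2=E4 (M3)
  R5 @ bar0.0: opens on M3
  R1 @ bar2.0: F3/F4 P8 -> A3/A4 P8 similar
  R4 @ bar6.0: F3/E4 M7 untreated
  R2 @ bar7.0: F3/E4 M7 -> D3/D4 P8 similar
  R8 @ bar7.0: penult P8 not 3rd/6th
  R6 @ bar8.3: closes on M3

No (6 violations)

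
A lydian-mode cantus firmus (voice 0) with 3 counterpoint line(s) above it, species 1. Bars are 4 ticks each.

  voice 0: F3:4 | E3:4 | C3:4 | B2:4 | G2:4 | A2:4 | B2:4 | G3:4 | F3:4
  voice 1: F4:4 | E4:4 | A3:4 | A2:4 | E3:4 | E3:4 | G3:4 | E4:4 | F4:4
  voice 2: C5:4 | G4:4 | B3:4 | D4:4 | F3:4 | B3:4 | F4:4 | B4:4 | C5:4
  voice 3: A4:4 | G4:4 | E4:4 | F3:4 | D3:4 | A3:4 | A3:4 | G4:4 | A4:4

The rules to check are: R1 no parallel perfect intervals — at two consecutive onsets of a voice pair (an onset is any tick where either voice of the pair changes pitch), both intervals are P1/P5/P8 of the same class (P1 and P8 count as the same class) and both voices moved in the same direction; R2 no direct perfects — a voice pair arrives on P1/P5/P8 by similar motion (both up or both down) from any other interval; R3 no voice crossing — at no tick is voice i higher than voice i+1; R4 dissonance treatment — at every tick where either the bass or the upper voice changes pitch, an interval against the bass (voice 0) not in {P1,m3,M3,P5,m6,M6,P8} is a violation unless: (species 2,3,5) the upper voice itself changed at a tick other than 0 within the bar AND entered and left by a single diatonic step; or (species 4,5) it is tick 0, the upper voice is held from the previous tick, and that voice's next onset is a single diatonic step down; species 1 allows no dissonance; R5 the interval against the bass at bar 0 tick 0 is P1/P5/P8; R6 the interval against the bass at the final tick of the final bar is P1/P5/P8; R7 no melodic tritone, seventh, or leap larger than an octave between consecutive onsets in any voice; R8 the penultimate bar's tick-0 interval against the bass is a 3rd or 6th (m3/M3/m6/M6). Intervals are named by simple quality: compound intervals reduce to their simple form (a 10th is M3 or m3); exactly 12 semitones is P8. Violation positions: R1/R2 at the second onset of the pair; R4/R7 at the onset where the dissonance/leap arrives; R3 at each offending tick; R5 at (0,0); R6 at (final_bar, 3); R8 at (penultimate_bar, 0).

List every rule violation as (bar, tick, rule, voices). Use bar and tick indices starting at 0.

bar 0: v0=F3 v1=F4 v2=C5 v3=A4 downbeat M3
bar 1: v0=E3 v1=E4 v2=G4 v3=G4 downbeat m3
bar 2: v0=C3 v1=A3 v2=B3 v3=E4 downbeat M3
bar 3: v0=B2 v1=A2 v2=D4 v3=F3 downbeat TT
bar 4: v0=G2 v1=E3 v2=F3 v3=D3 downbeat P5
bar 5: v0=A2 v1=E3 v2=B3 v3=A3 downbeat P8
bar 6: v0=B2 v1=G3 v2=F4 v3=A3 downbeat m7
bar 7: v0=G3 v1=E4 v2=B4 v3=G4 downbeat P8
bar 8: v0=F3 v1=F4 v2=C5 v3=A4 downbeat M3
  -> R3 @ bar 0 tick 0 v(2, 3): C5 above A4
  -> R5 @ bar 0 tick 0 v(0, 3): opens on M3
  -> R3 @ bar 0 tick 1 v(2, 3): C5 above A4
  -> R3 @ bar 0 tick 2 v(2, 3): C5 above A4
  -> R3 @ bar 0 tick 3 v(2, 3): C5 above A4
  -> R1 @ bar 1 tick 0 v(0, 1): F3/F4 P8 -> E3/E4 P8 similar
  -> R2 @ bar 1 tick 0 v(2, 3): C5/A4 m3 -> G4/G4 P1 similar
  -> R2 @ bar 2 tick 0 v(1, 3): E4/G4 m3 -> A3/E4 P5 similar
  -> R4 @ bar 2 tick 0 v(0, 2): C3/B3 M7 untreated
  -> R3 @ bar 3 tick 0 v(0, 1): B2 above A2
  -> R3 @ bar 3 tick 0 v(2, 3): D4 above F3
  -> R4 @ bar 3 tick 0 v(0, 1): B2/A2 M2 untreated
  -> R4 @ bar 3 tick 0 v(0, 3): B2/F3 TT untreated
  -> R7 @ bar 3 tick 0 v(3,): E4->F3 leap 11st
  -> R3 @ bar 3 tick 1 v(0, 1): B2 above A2
  -> R3 @ bar 3 tick 1 v(2, 3): D4 above F3
  -> R3 @ bar 3 tick 2 v(0, 1): B2 above A2
  -> R3 @ bar 3 tick 2 v(2, 3): D4 above F3
  -> R3 @ bar 3 tick 3 v(0, 1): B2 above A2
  -> R3 @ bar 3 tick 3 v(2, 3): D4 above F3
  -> R2 @ bar 4 tick 0 v(0, 3): B2/F3 TT -> G2/D3 P5 similar
  -> R3 @ bar 4 tick 0 v(2, 3): F3 above D3
  -> R4 @ bar 4 tick 0 v(0, 2): G2/F3 m7 untreated
  -> R3 @ bar 4 tick 1 v(2, 3): F3 above D3
  -> R3 @ bar 4 tick 2 v(2, 3): F3 above D3
  -> R3 @ bar 4 tick 3 v(2, 3): F3 above D3
  -> R2 @ bar 5 tick 0 v(0, 3): G2/D3 P5 -> A2/A3 P8 similar
  -> R3 @ bar 5 tick 0 v(2, 3): B3 above A3
  -> R4 @ bar 5 tick 0 v(0, 2): A2/B3 M2 untreated
  -> R7 @ bar 5 tick 0 v(2,): F3->B3 leap 6st
  -> R3 @ bar 5 tick 1 v(2, 3): B3 above A3
  -> R3 @ bar 5 tick 2 v(2, 3): B3 above A3
  -> R3 @ bar 5 tick 3 v(2, 3): B3 above A3
  -> R3 @ bar 6 tick 0 v(2, 3): F4 above A3
  -> R4 @ bar 6 tick 0 v(0, 2): B2/F4 TT untreated
  -> R4 @ bar 6 tick 0 v(0, 3): B2/A3 m7 untreated
  -> R7 @ bar 6 tick 0 v(2,): B3->F4 leap 6st
  -> R3 @ bar 6 tick 1 v(2, 3): F4 above A3
  -> R3 @ bar 6 tick 2 v(2, 3): F4 above A3
  -> R3 @ bar 6 tick 3 v(2, 3): F4 above A3
  -> R2 @ bar 7 tick 0 v(0, 3): B2/A3 m7 -> G3/G4 P8 similar
  -> R2 @ bar 7 tick 0 v(1, 2): G3/F4 m7 -> E4/B4 P5 similar
  -> R3 @ bar 7 tick 0 v(2, 3): B4 above G4
  -> R7 @ bar 7 tick 0 v(2,): F4->B4 leap 6st
  -> R7 @ bar 7 tick 0 v(3,): A3->G4 leap 10st
  -> R8 @ bar 7 tick 0 v(0, 3): penult P8 not 3rd/6th
  -> R3 @ bar 7 tick 1 v(2, 3): B4 above G4
  -> R3 @ bar 7 tick 2 v(2, 3): B4 above G4
  -> R3 @ bar 7 tick 3 v(2, 3): B4 above G4
  -> R1 @ bar 8 tick 0 v(1, 2): E4/B4 P5 -> F4/C5 P5 similar
  -> R3 @ bar 8 tick 0 v(2, 3): C5 above A4
  -> R3 @ bar 8 tick 1 v(2, 3): C5 above A4
  -> R3 @ bar 8 tick 2 v(2, 3): C5 above A4
  -> R3 @ bar 8 tick 3 v(2, 3): C5 above A4
  -> R6 @ bar 8 tick 3 v(0, 3): closes on M3

(0, 0, R3, (2, 3))
(0, 0, R5, (0, 3))
(0, 1, R3, (2, 3))
(0, 2, R3, (2, 3))
(0, 3, R3, (2, 3))
(1, 0, R1, (0, 1))
(1, 0, R2, (2, 3))
(2, 0, R2, (1, 3))
(2, 0, R4, (0, 2))
(3, 0, R3, (0, 1))
(3, 0, R3, (2, 3))
(3, 0, R4, (0, 1))
(3, 0, R4, (0, 3))
(3, 0, R7, (3,))
(3, 1, R3, (0, 1))
(3, 1, R3, (2, 3))
(3, 2, R3, (0, 1))
(3, 2, R3, (2, 3))
(3, 3, R3, (0, 1))
(3, 3, R3, (2, 3))
(4, 0, R2, (0, 3))
(4, 0, R3, (2, 3))
(4, 0, R4, (0, 2))
(4, 1, R3, (2, 3))
(4, 2, R3, (2, 3))
(4, 3, R3, (2, 3))
(5, 0, R2, (0, 3))
(5, 0, R3, (2, 3))
(5, 0, R4, (0, 2))
(5, 0, R7, (2,))
(5, 1, R3, (2, 3))
(5, 2, R3, (2, 3))
(5, 3, R3, (2, 3))
(6, 0, R3, (2, 3))
(6, 0, R4, (0, 2))
(6, 0, R4, (0, 3))
(6, 0, R7, (2,))
(6, 1, R3, (2, 3))
(6, 2, R3, (2, 3))
(6, 3, R3, (2, 3))
(7, 0, R2, (0, 3))
(7, 0, R2, (1, 2))
(7, 0, R3, (2, 3))
(7, 0, R7, (2,))
(7, 0, R7, (3,))
(7, 0, R8, (0, 3))
(7, 1, R3, (2, 3))
(7, 2, R3, (2, 3))
(7, 3, R3, (2, 3))
(8, 0, R1, (1, 2))
(8, 0, R3, (2, 3))
(8, 1, R3, (2, 3))
(8, 2, R3, (2, 3))
(8, 3, R3, (2, 3))
(8, 3, R6, (0, 3))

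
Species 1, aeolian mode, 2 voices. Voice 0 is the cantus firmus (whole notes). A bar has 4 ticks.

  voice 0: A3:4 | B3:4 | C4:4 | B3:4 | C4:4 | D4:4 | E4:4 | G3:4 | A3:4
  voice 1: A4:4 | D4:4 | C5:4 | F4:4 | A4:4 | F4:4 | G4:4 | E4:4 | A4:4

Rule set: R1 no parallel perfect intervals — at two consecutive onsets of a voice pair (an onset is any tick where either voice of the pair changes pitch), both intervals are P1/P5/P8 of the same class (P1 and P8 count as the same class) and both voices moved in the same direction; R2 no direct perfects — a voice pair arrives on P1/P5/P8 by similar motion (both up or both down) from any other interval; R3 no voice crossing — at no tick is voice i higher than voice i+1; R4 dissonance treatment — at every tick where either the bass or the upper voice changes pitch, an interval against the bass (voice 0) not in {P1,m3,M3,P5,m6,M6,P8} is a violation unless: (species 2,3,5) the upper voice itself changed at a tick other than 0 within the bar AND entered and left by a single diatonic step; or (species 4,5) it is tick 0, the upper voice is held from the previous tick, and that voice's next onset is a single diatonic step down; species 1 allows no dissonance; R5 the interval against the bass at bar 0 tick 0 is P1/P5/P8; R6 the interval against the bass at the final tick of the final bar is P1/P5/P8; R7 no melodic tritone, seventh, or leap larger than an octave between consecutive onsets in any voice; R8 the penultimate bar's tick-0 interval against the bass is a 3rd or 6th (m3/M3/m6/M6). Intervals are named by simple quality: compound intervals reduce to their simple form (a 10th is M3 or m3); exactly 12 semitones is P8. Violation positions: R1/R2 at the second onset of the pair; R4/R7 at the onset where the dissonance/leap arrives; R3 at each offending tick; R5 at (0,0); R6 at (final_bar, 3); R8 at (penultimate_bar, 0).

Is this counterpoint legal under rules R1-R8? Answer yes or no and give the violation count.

No (4 violations)

bar 0: v0=A3 v1=A4 (P8)
bar 1: v0=B3 v1=D4 (m3)
bar 2: v0=C4 v1=C5 (P8)
bar 3: v0=B3 v1=F4 (TT)
bar 4: v0=C4 v1=A4 (M6)
bar 5: v0=D4 v1=F4 (m3)
bar 6: v0=E4 v1=G4 (m3)
bar 7: v0=G3 v1=E4 (M6)
bar 8: v0=A3 v1=A4 (P8)
  R2 @ bar2.0: B3/D4 m3 -> C4/C5 P8 similar
  R7 @ bar2.0: D4->C5 leap 10st
  R4 @ bar3.0: B3/F4 TT untreated
  R2 @ bar8.0: G3/E4 M6 -> A3/A4 P8 similar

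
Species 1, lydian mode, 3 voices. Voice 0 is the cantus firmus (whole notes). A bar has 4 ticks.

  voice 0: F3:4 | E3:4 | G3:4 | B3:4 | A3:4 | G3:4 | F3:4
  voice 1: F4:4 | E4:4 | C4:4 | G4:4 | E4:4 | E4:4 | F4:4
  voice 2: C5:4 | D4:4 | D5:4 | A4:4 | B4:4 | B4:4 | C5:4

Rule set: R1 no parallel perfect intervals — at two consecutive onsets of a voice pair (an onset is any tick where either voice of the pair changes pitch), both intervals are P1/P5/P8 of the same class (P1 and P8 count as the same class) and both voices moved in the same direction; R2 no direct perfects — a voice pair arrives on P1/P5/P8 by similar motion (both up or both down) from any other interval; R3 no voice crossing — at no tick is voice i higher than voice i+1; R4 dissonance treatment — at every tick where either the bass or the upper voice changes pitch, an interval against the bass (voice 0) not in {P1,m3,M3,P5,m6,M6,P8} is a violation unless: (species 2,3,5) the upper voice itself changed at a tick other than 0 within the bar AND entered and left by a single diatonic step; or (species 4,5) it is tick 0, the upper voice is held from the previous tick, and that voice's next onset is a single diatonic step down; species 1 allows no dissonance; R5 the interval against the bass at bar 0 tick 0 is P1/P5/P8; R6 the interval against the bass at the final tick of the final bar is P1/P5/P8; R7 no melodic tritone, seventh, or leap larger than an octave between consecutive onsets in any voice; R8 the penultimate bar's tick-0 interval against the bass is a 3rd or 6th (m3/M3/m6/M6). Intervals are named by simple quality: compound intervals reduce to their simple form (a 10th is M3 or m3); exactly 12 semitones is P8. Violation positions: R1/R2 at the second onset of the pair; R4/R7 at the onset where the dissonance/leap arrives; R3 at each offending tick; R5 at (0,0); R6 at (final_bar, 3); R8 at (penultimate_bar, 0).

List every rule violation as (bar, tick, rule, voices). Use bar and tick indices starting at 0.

(1, 0, R1, (0, 1))
(1, 0, R3, (1, 2))
(1, 0, R4, (0, 2))
(1, 0, R7, (2,))
(1, 1, R3, (1, 2))
(1, 2, R3, (1, 2))
(1, 3, R3, (1, 2))
(2, 0, R2, (0, 2))
(2, 0, R4, (0, 1))
(3, 0, R4, (0, 2))
(4, 0, R2, (0, 1))
(4, 0, R4, (0, 2))
(6, 0, R1, (1, 2))

bar 0: v0=F3 v1=F4 v2=C5 downbeat P5
bar 1: v0=E3 v1=E4 v2=D4 downbeat m7
bar 2: v0=G3 v1=C4 v2=D5 downbeat P5
bar 3: v0=B3 v1=G4 v2=A4 downbeat m7
bar 4: v0=A3 v1=E4 v2=B4 downbeat M2
bar 5: v0=G3 v1=E4 v2=B4 downbeat M3
bar 6: v0=F3 v1=F4 v2=C5 downbeat P5
  -> R1 @ bar 1 tick 0 v(0, 1): F3/F4 P8 -> E3/E4 P8 similar
  -> R3 @ bar 1 tick 0 v(1, 2): E4 above D4
  -> R4 @ bar 1 tick 0 v(0, 2): E3/D4 m7 untreated
  -> R7 @ bar 1 tick 0 v(2,): C5->D4 leap 10st
  -> R3 @ bar 1 tick 1 v(1, 2): E4 above D4
  -> R3 @ bar 1 tick 2 v(1, 2): E4 above D4
  -> R3 @ bar 1 tick 3 v(1, 2): E4 above D4
  -> R2 @ bar 2 tick 0 v(0, 2): E3/D4 m7 -> G3/D5 P5 similar
  -> R4 @ bar 2 tick 0 v(0, 1): G3/C4 P4 untreated
  -> R4 @ bar 3 tick 0 v(0, 2): B3/A4 m7 untreated
  -> R2 @ bar 4 tick 0 v(0, 1): B3/G4 m6 -> A3/E4 P5 similar
  -> R4 @ bar 4 tick 0 v(0, 2): A3/B4 M2 untreated
  -> R1 @ bar 6 tick 0 v(1, 2): E4/B4 P5 -> F4/C5 P5 similar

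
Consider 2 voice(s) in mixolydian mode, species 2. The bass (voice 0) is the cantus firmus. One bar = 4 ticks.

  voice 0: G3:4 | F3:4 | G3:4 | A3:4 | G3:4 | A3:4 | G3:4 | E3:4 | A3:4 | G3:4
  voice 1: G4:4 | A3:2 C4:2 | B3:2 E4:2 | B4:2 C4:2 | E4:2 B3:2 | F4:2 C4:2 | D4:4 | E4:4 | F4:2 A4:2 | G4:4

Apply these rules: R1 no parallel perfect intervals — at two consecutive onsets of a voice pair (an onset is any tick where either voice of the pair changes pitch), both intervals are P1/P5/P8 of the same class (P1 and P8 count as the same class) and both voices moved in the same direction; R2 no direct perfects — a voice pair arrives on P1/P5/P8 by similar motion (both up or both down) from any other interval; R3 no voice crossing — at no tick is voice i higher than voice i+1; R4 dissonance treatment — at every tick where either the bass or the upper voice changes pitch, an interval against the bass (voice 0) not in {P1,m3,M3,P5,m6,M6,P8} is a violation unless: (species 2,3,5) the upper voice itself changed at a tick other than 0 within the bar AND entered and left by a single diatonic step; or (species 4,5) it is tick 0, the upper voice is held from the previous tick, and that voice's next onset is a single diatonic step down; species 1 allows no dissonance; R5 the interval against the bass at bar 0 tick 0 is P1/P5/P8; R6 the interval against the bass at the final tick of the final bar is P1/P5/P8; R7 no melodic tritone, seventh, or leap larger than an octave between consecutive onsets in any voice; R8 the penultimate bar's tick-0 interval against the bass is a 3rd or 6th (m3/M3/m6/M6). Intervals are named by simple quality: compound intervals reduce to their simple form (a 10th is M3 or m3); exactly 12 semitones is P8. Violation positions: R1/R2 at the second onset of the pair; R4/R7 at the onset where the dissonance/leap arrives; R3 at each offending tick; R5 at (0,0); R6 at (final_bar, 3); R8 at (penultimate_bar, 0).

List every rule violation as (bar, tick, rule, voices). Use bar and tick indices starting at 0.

bar 0: v0=G3 v1=G4 downbeat P8
bar 1: v0=F3 v1=A3 downbeat M3
bar 2: v0=G3 v1=B3 downbeat M3
bar 3: v0=A3 v1=B4 downbeat M2
bar 4: v0=G3 v1=E4 downbeat M6
bar 5: v0=A3 v1=F4 downbeat m6
bar 6: v0=G3 v1=D4 downbeat P5
bar 7: v0=E3 v1=E4 downbeat P8
bar 8: v0=A3 v1=F4 downbeat m6
bar 9: v0=G3 v1=G4 downbeat P8
  -> R7 @ bar 1 tick 0 v(1,): G4->A3 leap 10st
  -> R4 @ bar 3 tick 0 v(0, 1): A3/B4 M2 untreated
  -> R7 @ bar 3 tick 2 v(1,): B4->C4 leap 11st
  -> R7 @ bar 5 tick 0 v(1,): B3->F4 leap 6st
  -> R1 @ bar 9 tick 0 v(0, 1): A3/A4 P8 -> G3/G4 P8 similar

(1, 0, R7, (1,))
(3, 0, R4, (0, 1))
(3, 2, R7, (1,))
(5, 0, R7, (1,))
(9, 0, R1, (0, 1))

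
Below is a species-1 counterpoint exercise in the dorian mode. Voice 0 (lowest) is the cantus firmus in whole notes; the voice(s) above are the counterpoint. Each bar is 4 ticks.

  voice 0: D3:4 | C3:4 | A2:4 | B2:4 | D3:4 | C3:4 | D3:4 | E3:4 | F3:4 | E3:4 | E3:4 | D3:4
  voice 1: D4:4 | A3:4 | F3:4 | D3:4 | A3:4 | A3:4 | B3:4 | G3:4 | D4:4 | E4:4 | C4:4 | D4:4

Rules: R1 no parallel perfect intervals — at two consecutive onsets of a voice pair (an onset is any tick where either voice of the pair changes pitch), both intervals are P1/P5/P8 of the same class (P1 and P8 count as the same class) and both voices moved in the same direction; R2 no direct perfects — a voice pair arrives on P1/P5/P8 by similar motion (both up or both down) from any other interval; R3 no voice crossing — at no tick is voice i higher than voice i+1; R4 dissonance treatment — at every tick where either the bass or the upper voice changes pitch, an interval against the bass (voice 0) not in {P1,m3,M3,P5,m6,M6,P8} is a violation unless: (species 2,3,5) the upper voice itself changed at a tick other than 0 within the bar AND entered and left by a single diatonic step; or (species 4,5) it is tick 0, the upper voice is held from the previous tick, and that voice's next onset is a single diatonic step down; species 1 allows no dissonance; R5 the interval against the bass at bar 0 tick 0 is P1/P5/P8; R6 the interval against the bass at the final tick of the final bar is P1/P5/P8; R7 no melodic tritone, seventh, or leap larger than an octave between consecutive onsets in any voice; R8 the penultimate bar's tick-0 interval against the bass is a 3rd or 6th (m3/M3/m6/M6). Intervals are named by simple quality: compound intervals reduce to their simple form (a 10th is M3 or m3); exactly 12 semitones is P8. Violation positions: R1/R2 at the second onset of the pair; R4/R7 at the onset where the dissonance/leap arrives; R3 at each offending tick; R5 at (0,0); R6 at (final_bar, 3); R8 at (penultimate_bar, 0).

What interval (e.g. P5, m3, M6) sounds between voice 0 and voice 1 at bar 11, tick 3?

voice 0=D3 voice 1=D4 -> P8

P8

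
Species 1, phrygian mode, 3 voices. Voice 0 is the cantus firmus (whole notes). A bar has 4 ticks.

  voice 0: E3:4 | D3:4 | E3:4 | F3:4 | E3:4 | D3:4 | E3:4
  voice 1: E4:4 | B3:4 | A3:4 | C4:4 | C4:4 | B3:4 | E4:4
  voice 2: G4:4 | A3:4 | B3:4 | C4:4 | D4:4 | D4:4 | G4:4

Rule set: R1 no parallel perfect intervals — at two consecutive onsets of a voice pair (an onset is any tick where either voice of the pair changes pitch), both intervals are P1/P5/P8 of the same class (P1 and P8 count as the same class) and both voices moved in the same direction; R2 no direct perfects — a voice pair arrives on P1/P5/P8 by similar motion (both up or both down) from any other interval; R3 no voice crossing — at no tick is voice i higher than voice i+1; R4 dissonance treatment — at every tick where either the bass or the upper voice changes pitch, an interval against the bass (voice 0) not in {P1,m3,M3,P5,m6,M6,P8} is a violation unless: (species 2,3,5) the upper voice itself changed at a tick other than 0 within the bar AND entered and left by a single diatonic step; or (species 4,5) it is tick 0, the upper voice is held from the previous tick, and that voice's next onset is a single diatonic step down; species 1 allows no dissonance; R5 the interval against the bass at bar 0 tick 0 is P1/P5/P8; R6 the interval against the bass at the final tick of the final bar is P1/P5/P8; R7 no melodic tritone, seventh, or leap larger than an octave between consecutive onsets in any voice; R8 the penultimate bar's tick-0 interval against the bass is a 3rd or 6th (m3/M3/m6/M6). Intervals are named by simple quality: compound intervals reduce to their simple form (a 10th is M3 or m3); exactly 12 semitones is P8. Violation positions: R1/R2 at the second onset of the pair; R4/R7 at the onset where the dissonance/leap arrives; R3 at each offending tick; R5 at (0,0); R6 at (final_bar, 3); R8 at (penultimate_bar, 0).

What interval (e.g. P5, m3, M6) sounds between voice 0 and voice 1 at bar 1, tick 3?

voice 0=D3 voice 1=B3 -> M6

M6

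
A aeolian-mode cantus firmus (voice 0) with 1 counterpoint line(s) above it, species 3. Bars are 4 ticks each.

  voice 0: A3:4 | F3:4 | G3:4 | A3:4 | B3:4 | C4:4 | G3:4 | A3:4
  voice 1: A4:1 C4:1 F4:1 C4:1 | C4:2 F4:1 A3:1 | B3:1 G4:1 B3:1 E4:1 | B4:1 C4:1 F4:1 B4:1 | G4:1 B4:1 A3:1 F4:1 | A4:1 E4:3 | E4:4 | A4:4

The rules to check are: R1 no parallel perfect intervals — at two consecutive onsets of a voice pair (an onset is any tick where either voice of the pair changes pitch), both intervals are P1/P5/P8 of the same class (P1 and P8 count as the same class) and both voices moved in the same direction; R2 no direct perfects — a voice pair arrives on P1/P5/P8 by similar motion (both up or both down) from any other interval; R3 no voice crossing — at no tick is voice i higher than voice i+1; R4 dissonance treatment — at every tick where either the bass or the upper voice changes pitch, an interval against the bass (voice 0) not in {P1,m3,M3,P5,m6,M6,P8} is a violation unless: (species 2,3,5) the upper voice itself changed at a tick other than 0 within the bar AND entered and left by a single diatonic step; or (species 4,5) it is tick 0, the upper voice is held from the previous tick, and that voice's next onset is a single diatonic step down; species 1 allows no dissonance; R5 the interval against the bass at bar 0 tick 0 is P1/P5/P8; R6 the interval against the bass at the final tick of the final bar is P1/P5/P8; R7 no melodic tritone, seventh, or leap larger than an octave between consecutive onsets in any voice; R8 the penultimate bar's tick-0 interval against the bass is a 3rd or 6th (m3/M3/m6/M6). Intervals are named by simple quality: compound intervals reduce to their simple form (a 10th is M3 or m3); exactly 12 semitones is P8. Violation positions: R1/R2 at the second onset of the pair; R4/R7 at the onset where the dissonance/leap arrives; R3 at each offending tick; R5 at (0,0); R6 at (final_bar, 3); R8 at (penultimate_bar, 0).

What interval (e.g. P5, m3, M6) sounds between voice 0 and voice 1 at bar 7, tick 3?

voice 0=A3 voice 1=A4 -> P8

P8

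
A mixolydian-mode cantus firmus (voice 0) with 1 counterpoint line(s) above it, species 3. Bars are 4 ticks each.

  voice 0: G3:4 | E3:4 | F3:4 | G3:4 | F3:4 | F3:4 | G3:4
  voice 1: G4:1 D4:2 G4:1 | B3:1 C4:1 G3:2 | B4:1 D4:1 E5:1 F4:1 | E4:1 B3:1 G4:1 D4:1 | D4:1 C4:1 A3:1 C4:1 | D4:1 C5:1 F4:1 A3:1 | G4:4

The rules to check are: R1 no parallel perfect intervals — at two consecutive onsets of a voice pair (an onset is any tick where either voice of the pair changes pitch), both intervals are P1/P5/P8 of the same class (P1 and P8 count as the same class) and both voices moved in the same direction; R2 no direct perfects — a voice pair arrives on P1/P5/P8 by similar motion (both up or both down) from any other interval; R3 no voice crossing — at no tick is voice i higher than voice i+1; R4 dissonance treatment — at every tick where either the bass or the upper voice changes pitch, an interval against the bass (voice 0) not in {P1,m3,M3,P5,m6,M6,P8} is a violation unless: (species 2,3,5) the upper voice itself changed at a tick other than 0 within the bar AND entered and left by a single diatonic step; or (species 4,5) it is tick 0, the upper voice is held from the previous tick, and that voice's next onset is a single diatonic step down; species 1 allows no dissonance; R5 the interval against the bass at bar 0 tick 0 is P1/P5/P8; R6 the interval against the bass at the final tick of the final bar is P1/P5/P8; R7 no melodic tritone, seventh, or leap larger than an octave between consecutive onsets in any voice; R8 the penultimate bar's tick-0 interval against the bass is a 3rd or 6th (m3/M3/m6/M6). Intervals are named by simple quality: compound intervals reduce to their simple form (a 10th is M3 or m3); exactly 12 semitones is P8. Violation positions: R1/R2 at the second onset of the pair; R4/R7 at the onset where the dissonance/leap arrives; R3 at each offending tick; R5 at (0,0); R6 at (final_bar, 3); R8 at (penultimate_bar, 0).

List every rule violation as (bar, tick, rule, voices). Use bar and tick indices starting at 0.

(1, 0, R2, (0, 1))
(2, 0, R4, (0, 1))
(2, 0, R7, (1,))
(2, 2, R4, (0, 1))
(2, 2, R7, (1,))
(2, 3, R7, (1,))
(5, 1, R7, (1,))
(6, 0, R2, (0, 1))
(6, 0, R7, (1,))

bar 0: v0=G3 v1=G4 downbeat P8
bar 1: v0=E3 v1=B3 downbeat P5
bar 2: v0=F3 v1=B4 downbeat TT
bar 3: v0=G3 v1=E4 downbeat M6
bar 4: v0=F3 v1=D4 downbeat M6
bar 5: v0=F3 v1=D4 downbeat M6
bar 6: v0=G3 v1=G4 downbeat P8
  -> R2 @ bar 1 tick 0 v(0, 1): G3/G4 P8 -> E3/B3 P5 similar
  -> R4 @ bar 2 tick 0 v(0, 1): F3/B4 TT untreated
  -> R7 @ bar 2 tick 0 v(1,): G3->B4 leap 16st
  -> R4 @ bar 2 tick 2 v(0, 1): F3/E5 M7 untreated
  -> R7 @ bar 2 tick 2 v(1,): D4->E5 leap 14st
  -> R7 @ bar 2 tick 3 v(1,): E5->F4 leap 11st
  -> R7 @ bar 5 tick 1 v(1,): D4->C5 leap 10st
  -> R2 @ bar 6 tick 0 v(0, 1): F3/A3 M3 -> G3/G4 P8 similar
  -> R7 @ bar 6 tick 0 v(1,): A3->G4 leap 10st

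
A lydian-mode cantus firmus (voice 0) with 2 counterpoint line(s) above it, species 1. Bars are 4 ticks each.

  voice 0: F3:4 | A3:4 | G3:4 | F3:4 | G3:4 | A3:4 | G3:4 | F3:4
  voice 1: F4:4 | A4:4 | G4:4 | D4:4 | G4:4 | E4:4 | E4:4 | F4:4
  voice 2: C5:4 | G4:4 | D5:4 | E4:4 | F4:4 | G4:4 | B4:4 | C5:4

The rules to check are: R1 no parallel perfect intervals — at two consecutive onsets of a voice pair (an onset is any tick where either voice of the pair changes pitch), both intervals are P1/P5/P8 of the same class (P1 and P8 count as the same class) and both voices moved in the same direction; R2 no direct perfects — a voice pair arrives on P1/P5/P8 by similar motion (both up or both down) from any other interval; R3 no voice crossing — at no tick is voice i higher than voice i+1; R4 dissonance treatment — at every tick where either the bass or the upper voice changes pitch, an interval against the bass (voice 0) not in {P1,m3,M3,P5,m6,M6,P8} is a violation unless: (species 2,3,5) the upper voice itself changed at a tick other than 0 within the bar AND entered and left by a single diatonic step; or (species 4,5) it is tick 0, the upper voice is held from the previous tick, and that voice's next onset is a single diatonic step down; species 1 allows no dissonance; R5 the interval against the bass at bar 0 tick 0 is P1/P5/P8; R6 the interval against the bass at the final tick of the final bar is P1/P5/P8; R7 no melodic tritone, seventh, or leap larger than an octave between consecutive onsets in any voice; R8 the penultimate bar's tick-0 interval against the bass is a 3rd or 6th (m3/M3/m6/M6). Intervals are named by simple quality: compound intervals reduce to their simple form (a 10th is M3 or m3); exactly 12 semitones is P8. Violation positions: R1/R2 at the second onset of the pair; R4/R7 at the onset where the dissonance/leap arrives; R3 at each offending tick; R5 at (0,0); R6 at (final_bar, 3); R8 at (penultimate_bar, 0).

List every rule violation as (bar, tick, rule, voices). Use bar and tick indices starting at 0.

(1, 0, R1, (0, 1))
(1, 0, R3, (1, 2))
(1, 0, R4, (0, 2))
(1, 1, R3, (1, 2))
(1, 2, R3, (1, 2))
(1, 3, R3, (1, 2))
(2, 0, R1, (0, 1))
(3, 0, R4, (0, 2))
(3, 0, R7, (2,))
(4, 0, R2, (0, 1))
(4, 0, R3, (1, 2))
(4, 0, R4, (0, 2))
(4, 1, R3, (1, 2))
(4, 2, R3, (1, 2))
(4, 3, R3, (1, 2))
(5, 0, R4, (0, 2))
(7, 0, R1, (1, 2))

bar 0: v0=F3 v1=F4 v2=C5 downbeat P5
bar 1: v0=A3 v1=A4 v2=G4 downbeat m7
bar 2: v0=G3 v1=G4 v2=D5 downbeat P5
bar 3: v0=F3 v1=D4 v2=E4 downbeat M7
bar 4: v0=G3 v1=G4 v2=F4 downbeat m7
bar 5: v0=A3 v1=E4 v2=G4 downbeat m7
bar 6: v0=G3 v1=E4 v2=B4 downbeat M3
bar 7: v0=F3 v1=F4 v2=C5 downbeat P5
  -> R1 @ bar 1 tick 0 v(0, 1): F3/F4 P8 -> A3/A4 P8 similar
  -> R3 @ bar 1 tick 0 v(1, 2): A4 above G4
  -> R4 @ bar 1 tick 0 v(0, 2): A3/G4 m7 untreated
  -> R3 @ bar 1 tick 1 v(1, 2): A4 above G4
  -> R3 @ bar 1 tick 2 v(1, 2): A4 above G4
  -> R3 @ bar 1 tick 3 v(1, 2): A4 above G4
  -> R1 @ bar 2 tick 0 v(0, 1): A3/A4 P8 -> G3/G4 P8 similar
  -> R4 @ bar 3 tick 0 v(0, 2): F3/E4 M7 untreated
  -> R7 @ bar 3 tick 0 v(2,): D5->E4 leap 10st
  -> R2 @ bar 4 tick 0 v(0, 1): F3/D4 M6 -> G3/G4 P8 similar
  -> R3 @ bar 4 tick 0 v(1, 2): G4 above F4
  -> R4 @ bar 4 tick 0 v(0, 2): G3/F4 m7 untreated
  -> R3 @ bar 4 tick 1 v(1, 2): G4 above F4
  -> R3 @ bar 4 tick 2 v(1, 2): G4 above F4
  -> R3 @ bar 4 tick 3 v(1, 2): G4 above F4
  -> R4 @ bar 5 tick 0 v(0, 2): A3/G4 m7 untreated
  -> R1 @ bar 7 tick 0 v(1, 2): E4/B4 P5 -> F4/C5 P5 similar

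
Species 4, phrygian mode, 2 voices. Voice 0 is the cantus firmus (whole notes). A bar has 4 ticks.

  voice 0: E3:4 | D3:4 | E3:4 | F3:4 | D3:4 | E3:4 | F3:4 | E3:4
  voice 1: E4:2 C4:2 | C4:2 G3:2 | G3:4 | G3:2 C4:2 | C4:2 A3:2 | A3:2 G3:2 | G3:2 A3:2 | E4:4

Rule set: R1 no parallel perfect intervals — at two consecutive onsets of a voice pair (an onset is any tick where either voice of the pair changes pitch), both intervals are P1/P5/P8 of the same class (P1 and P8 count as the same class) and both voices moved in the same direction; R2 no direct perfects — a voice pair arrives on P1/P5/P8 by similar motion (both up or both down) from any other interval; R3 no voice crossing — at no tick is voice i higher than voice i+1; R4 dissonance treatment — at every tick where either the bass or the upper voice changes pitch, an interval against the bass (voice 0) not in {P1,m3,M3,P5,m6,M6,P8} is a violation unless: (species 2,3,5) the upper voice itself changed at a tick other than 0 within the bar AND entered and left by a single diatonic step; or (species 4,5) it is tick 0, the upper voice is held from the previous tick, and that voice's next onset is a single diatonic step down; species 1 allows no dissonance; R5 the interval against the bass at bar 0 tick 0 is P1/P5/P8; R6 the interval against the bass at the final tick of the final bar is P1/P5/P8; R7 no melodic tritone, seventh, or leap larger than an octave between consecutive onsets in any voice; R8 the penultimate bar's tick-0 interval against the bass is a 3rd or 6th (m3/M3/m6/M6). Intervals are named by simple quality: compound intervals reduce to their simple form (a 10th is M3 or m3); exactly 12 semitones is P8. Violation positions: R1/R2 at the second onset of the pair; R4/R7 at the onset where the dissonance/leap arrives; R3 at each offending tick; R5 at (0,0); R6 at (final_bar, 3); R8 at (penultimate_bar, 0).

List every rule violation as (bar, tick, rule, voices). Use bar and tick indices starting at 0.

bar 0: v0=E3 v1=E4 downbeat P8
bar 1: v0=D3 v1=C4 downbeat m7
bar 2: v0=E3 v1=G3 downbeat m3
bar 3: v0=F3 v1=G3 downbeat M2
bar 4: v0=D3 v1=C4 downbeat m7
bar 5: v0=E3 v1=A3 downbeat P4
bar 6: v0=F3 v1=G3 downbeat M2
bar 7: v0=E3 v1=E4 downbeat P8
  -> R4 @ bar 1 tick 0 v(0, 1): D3/C4 m7 untreated
  -> R4 @ bar 1 tick 2 v(0, 1): D3/G3 P4 untreated
  -> R4 @ bar 3 tick 0 v(0, 1): F3/G3 M2 untreated
  -> R4 @ bar 4 tick 0 v(0, 1): D3/C4 m7 untreated
  -> R4 @ bar 6 tick 0 v(0, 1): F3/G3 M2 untreated
  -> R8 @ bar 6 tick 0 v(0, 1): penult M2 not 3rd/6th

(1, 0, R4, (0, 1))
(1, 2, R4, (0, 1))
(3, 0, R4, (0, 1))
(4, 0, R4, (0, 1))
(6, 0, R4, (0, 1))
(6, 0, R8, (0, 1))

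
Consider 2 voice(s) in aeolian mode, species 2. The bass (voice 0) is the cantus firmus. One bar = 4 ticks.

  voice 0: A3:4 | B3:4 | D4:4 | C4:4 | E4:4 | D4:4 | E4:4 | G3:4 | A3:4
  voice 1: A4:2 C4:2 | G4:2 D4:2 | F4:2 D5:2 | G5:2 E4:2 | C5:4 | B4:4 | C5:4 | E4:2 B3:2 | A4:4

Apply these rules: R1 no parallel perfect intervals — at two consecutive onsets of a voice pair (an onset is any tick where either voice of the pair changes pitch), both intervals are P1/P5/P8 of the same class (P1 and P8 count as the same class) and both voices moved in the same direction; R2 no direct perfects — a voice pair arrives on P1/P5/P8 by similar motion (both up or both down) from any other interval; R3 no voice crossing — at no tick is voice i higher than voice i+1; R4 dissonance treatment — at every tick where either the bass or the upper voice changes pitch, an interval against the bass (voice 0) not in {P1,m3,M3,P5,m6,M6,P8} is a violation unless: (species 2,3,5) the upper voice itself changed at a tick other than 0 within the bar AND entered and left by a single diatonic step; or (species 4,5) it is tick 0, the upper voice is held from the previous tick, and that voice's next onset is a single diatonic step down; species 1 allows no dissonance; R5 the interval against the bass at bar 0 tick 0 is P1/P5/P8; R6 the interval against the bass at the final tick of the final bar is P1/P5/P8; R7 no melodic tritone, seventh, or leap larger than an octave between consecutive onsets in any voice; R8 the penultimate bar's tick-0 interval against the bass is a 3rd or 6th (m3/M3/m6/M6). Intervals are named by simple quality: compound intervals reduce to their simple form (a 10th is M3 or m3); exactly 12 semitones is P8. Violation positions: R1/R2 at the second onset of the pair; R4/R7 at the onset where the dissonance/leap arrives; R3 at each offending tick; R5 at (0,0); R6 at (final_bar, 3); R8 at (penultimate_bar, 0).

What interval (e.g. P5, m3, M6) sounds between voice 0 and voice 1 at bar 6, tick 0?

voice 0=E4 voice 1=C5 -> m6

m6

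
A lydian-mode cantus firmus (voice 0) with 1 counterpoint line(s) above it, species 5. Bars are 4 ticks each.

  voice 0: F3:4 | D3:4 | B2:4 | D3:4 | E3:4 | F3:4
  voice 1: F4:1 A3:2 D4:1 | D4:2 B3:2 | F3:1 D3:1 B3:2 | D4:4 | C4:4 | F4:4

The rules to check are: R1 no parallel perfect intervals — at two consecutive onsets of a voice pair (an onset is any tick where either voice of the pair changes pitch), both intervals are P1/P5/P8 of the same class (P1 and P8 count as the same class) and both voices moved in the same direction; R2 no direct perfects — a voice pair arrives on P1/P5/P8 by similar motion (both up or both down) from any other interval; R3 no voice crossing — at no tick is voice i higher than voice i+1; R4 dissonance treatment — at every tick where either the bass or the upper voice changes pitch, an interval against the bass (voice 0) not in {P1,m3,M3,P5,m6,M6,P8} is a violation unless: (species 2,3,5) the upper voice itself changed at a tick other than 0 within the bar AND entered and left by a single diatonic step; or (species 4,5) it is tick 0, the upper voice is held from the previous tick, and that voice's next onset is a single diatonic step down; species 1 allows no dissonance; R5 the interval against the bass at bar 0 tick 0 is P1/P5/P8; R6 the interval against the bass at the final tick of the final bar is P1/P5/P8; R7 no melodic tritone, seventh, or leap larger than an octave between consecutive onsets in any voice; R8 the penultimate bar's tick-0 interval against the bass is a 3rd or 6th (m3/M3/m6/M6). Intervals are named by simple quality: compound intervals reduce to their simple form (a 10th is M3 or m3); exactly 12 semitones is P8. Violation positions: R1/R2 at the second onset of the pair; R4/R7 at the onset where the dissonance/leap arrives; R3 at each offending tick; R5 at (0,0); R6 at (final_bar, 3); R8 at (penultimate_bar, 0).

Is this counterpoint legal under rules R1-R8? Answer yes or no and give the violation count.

bar 0: v0=F3 v1=F4 (P8)
bar 1: v0=D3 v1=D4 (P8)
bar 2: v0=B2 v1=F3 (TT)
bar 3: v0=D3 v1=D4 (P8)
bar 4: v0=E3 v1=C4 (m6)
bar 5: v0=F3 v1=F4 (P8)
  R4 @ bar2.0: B2/F3 TT untreated
  R7 @ bar2.0: B3->F3 leap 6st
  R1 @ bar3.0: B2/B3 P8 -> D3/D4 P8 similar
  R2 @ bar5.0: E3/C4 m6 -> F3/F4 P8 similar

No (4 violations)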